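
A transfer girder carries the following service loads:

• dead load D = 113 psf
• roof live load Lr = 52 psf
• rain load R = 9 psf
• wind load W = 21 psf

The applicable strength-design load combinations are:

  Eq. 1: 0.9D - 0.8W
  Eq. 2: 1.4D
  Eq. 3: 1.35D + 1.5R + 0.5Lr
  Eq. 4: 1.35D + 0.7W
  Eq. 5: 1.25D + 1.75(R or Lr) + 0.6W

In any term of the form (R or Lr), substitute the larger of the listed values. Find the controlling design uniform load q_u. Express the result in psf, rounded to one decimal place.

244.9 psf

(R or Lr) → Lr = 52 psf.
Eq. 1: 0.9(113) - 0.8(21) = 101.7 - 16.8 = 84.9
Eq. 2: 1.4(113) = 158.2
Eq. 3: 1.35(113) + 1.5(9) + 0.5(52) = 152.6 + 13.5 + 26.0 = 192.1
Eq. 4: 1.35(113) + 0.7(21) = 152.6 + 14.7 = 167.3
Eq. 5: 1.25(113) + 1.75(52) + 0.6(21) = 141.3 + 91.0 + 12.6 = 244.9
Combination 5 governs: q_u = 244.9 psf.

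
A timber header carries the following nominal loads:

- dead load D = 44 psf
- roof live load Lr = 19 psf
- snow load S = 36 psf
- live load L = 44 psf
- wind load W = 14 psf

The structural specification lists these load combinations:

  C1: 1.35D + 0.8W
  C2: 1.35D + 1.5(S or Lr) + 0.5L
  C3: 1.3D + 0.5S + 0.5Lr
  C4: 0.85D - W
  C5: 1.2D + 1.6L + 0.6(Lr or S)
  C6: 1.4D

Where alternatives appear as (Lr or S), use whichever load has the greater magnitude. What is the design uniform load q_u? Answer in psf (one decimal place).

144.8 psf

(S or Lr) → S = 36 psf; (Lr or S) → S = 36 psf.
C1: 1.35(44) + 0.8(14) = 59.4 + 11.2 = 70.6
C2: 1.35(44) + 1.5(36) + 0.5(44) = 59.4 + 54.0 + 22.0 = 135.4
C3: 1.3(44) + 0.5(36) + 0.5(19) = 57.2 + 18.0 + 9.5 = 84.7
C4: 0.85(44) - 1.0(14) = 37.4 - 14.0 = 23.4
C5: 1.2(44) + 1.6(44) + 0.6(36) = 52.8 + 70.4 + 21.6 = 144.8
C6: 1.4(44) = 61.6
Maximum is from combination 5.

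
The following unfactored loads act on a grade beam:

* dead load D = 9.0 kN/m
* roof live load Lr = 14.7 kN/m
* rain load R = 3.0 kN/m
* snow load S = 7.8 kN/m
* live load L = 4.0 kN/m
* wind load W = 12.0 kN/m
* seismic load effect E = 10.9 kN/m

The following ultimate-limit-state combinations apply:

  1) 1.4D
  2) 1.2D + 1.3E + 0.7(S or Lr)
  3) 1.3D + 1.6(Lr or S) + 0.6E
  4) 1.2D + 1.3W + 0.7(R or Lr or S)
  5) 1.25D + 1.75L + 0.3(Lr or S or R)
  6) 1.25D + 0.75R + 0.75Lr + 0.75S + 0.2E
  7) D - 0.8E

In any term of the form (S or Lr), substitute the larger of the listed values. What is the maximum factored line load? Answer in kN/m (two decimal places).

(S or Lr) → Lr = 14.7 kN/m; (Lr or S) → Lr = 14.7 kN/m; (R or Lr or S) → Lr = 14.7 kN/m; (Lr or S or R) → Lr = 14.7 kN/m.
1) 1.4(9.0) = 12.60
2) 1.2(9.0) + 1.3(10.9) + 0.7(14.7) = 10.80 + 14.17 + 10.29 = 35.26
3) 1.3(9.0) + 1.6(14.7) + 0.6(10.9) = 11.70 + 23.52 + 6.54 = 41.76
4) 1.2(9.0) + 1.3(12.0) + 0.7(14.7) = 10.80 + 15.60 + 10.29 = 36.69
5) 1.25(9.0) + 1.75(4.0) + 0.3(14.7) = 11.25 + 7.00 + 4.41 = 22.66
6) 1.25(9.0) + 0.75(3.0) + 0.75(14.7) + 0.75(7.8) + 0.2(10.9) = 11.25 + 2.25 + 11.03 + 5.85 + 2.18 = 32.56
7) 1.0(9.0) - 0.8(10.9) = 9.00 - 8.72 = 0.28
The controlling combination is 3, giving 41.76 kN/m.

41.76 kN/m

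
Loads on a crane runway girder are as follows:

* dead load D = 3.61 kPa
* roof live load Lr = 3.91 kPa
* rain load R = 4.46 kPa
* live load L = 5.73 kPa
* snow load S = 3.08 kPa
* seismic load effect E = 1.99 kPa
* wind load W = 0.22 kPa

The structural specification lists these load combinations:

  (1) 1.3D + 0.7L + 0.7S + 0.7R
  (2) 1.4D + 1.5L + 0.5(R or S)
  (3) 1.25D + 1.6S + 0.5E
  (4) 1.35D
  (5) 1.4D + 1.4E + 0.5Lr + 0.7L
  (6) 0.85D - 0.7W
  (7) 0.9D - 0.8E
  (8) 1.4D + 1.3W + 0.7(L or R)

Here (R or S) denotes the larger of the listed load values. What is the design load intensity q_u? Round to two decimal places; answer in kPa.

(R or S) → R = 4.46 kPa; (L or R) → L = 5.73 kPa.
(1) 1.3(3.61) + 0.7(5.73) + 0.7(3.08) + 0.7(4.46) = 13.98
(2) 1.4(3.61) + 1.5(5.73) + 0.5(4.46) = 15.88
(3) 1.25(3.61) + 1.6(3.08) + 0.5(1.99) = 10.44
(4) 1.35(3.61) = 4.87
(5) 1.4(3.61) + 1.4(1.99) + 0.5(3.91) + 0.7(5.73) = 13.81
(6) 0.85(3.61) - 0.7(0.22) = 2.91
(7) 0.9(3.61) - 0.8(1.99) = 1.66
(8) 1.4(3.61) + 1.3(0.22) + 0.7(5.73) = 9.35
Combination 2 governs: q_u = 15.88 kPa.

15.88 kPa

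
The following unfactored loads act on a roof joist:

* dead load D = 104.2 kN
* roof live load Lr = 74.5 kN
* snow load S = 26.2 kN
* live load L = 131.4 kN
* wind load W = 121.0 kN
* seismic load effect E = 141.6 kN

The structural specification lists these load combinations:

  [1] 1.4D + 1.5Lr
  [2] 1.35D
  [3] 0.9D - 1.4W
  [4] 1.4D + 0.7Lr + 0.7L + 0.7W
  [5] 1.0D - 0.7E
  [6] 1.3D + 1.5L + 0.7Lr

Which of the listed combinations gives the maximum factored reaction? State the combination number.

Combination 6

[1] 1.4(104.2) + 1.5(74.5) = 257.6
[2] 1.35(104.2) = 140.7
[3] 0.9(104.2) - 1.4(121.0) = -75.6
[4] 1.4(104.2) + 0.7(74.5) + 0.7(131.4) + 0.7(121.0) = 374.7
[5] 1.0(104.2) - 0.7(141.6) = 5.1
[6] 1.3(104.2) + 1.5(131.4) + 0.7(74.5) = 384.7
The largest value is 384.7 kN from combination 6.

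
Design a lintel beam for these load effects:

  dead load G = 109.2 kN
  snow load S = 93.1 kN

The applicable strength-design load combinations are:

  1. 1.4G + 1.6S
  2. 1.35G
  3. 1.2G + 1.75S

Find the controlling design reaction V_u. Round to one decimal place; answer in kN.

1. 1.4(109.2) + 1.6(93.1) = 301.8
2. 1.35(109.2) = 147.4
3. 1.2(109.2) + 1.75(93.1) = 294.0
Combination 1 governs: V_u = 301.8 kN.

301.8 kN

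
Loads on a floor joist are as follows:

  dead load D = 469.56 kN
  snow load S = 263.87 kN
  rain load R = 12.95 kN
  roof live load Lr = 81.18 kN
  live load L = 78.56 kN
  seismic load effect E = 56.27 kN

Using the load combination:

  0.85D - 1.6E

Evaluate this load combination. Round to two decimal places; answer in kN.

309.09 kN

0.85(469.56) - 1.6(56.27) = 309.09
N_u = 309.09 kN.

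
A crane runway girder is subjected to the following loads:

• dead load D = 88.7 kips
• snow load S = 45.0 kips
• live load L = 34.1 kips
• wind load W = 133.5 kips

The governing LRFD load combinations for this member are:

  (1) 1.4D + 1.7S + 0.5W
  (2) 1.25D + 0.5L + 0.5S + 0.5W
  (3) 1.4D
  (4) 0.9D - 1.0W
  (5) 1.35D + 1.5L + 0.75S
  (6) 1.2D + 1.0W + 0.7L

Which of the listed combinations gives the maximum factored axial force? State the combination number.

Combination 1

(1) 1.4(88.7) + 1.7(45.0) + 0.5(133.5) = 267.4
(2) 1.25(88.7) + 0.5(34.1) + 0.5(45.0) + 0.5(133.5) = 217.2
(3) 1.4(88.7) = 124.2
(4) 0.9(88.7) - 1.0(133.5) = 79.8 - 133.5 = -53.7
(5) 1.35(88.7) + 1.5(34.1) + 0.75(45.0) = 204.6
(6) 1.2(88.7) + 1.0(133.5) + 0.7(34.1) = 106.4 + 133.5 + 23.9 = 263.8
The largest value is 267.4 kips from combination 1.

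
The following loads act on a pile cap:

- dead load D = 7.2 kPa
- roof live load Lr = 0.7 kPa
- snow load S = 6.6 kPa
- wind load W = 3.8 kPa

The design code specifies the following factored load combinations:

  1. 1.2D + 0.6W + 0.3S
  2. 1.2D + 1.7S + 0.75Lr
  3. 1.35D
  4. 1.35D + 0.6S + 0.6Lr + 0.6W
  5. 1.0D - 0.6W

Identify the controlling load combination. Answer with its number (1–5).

Combination 2

1. 1.2(7.2) + 0.6(3.8) + 0.3(6.6) = 8.64 + 2.28 + 1.98 = 12.90
2. 1.2(7.2) + 1.7(6.6) + 0.75(0.7) = 8.64 + 11.22 + 0.53 = 20.39
3. 1.35(7.2) = 9.72
4. 1.35(7.2) + 0.6(6.6) + 0.6(0.7) + 0.6(3.8) = 9.72 + 3.96 + 0.42 + 2.28 = 16.38
5. 1.0(7.2) - 0.6(3.8) = 7.20 - 2.28 = 4.92
The largest value is 20.39 kPa from combination 2.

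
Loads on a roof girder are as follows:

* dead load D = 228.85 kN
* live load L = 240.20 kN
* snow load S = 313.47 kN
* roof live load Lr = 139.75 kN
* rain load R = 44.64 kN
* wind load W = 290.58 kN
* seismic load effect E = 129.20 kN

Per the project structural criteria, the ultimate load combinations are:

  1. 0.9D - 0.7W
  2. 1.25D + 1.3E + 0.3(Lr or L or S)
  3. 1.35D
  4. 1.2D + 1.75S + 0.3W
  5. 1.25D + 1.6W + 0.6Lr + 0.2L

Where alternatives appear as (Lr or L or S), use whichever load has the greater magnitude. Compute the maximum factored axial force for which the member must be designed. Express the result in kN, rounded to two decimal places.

(Lr or L or S) → S = 313.47 kN.
1. 0.9(228.85) - 0.7(290.58) = 205.97 - 203.41 = 2.56
2. 1.25(228.85) + 1.3(129.20) + 0.3(313.47) = 286.06 + 167.96 + 94.04 = 548.06
3. 1.35(228.85) = 308.95
4. 1.2(228.85) + 1.75(313.47) + 0.3(290.58) = 910.37
5. 1.25(228.85) + 1.6(290.58) + 0.6(139.75) + 0.2(240.20) = 286.06 + 464.93 + 83.85 + 48.04 = 882.88
Combination 4 governs: N_u = 910.37 kN.

910.37 kN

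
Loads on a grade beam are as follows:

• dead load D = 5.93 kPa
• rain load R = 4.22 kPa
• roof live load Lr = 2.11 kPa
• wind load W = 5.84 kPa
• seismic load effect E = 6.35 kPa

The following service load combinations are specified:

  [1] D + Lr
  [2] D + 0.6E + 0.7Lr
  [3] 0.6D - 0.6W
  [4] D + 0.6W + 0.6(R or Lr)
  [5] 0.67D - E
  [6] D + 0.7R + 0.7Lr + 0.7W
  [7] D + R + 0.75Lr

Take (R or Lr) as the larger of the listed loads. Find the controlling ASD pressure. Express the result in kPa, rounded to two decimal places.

(R or Lr) → R = 4.22 kPa.
[1] 1.0(5.93) + 1.0(2.11) = 8.04
[2] 1.0(5.93) + 0.6(6.35) + 0.7(2.11) = 11.22
[3] 0.6(5.93) - 0.6(5.84) = 0.05
[4] 1.0(5.93) + 0.6(5.84) + 0.6(4.22) = 11.97
[5] 0.67(5.93) - 1.0(6.35) = -2.38
[6] 1.0(5.93) + 0.7(4.22) + 0.7(2.11) + 0.7(5.84) = 14.45
[7] 1.0(5.93) + 1.0(4.22) + 0.75(2.11) = 11.73
Maximum is from combination 6.

14.45 kPa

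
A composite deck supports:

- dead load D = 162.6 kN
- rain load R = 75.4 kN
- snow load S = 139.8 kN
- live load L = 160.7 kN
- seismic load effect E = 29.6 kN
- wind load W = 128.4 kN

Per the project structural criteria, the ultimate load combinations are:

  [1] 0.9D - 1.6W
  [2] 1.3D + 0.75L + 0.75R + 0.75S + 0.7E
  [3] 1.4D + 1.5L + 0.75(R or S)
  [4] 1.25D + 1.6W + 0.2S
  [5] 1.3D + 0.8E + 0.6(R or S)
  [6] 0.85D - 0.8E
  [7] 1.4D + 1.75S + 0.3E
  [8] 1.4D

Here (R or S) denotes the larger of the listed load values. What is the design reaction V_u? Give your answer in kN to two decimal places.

573.54 kN

(R or S) → S = 139.8 kN.
[1] 0.9(162.6) - 1.6(128.4) = 146.34 - 205.44 = -59.10
[2] 1.3(162.6) + 0.75(160.7) + 0.75(75.4) + 0.75(139.8) + 0.7(29.6) = 211.38 + 120.53 + 56.55 + 104.85 + 20.72 = 514.03
[3] 1.4(162.6) + 1.5(160.7) + 0.75(139.8) = 227.64 + 241.05 + 104.85 = 573.54
[4] 1.25(162.6) + 1.6(128.4) + 0.2(139.8) = 203.25 + 205.44 + 27.96 = 436.65
[5] 1.3(162.6) + 0.8(29.6) + 0.6(139.8) = 211.38 + 23.68 + 83.88 = 318.94
[6] 0.85(162.6) - 0.8(29.6) = 138.21 - 23.68 = 114.53
[7] 1.4(162.6) + 1.75(139.8) + 0.3(29.6) = 227.64 + 244.65 + 8.88 = 481.17
[8] 1.4(162.6) = 227.64
Combination 3 governs: V_u = 573.54 kN.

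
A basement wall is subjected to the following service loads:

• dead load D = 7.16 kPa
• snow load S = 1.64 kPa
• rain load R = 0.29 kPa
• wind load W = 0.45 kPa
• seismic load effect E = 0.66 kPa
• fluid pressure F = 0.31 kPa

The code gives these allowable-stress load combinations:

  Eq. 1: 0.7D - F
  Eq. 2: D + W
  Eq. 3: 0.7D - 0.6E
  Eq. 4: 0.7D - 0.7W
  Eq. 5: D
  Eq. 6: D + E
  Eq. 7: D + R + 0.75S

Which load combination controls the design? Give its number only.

Combination 7

Eq. 1: 0.7(7.16) - 1.0(0.31) = 4.70
Eq. 2: 1.0(7.16) + 1.0(0.45) = 7.61
Eq. 3: 0.7(7.16) - 0.6(0.66) = 4.62
Eq. 4: 0.7(7.16) - 0.7(0.45) = 4.70
Eq. 5: 1.0(7.16) = 7.16
Eq. 6: 1.0(7.16) + 1.0(0.66) = 7.82
Eq. 7: 1.0(7.16) + 1.0(0.29) + 0.75(1.64) = 8.68
The largest value is 8.68 kPa from combination 7.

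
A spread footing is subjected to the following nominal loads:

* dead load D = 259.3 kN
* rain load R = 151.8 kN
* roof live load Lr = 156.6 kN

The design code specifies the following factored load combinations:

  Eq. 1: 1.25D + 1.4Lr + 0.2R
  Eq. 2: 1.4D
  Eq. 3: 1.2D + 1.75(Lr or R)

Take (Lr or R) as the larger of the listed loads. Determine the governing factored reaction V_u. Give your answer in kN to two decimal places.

(Lr or R) → Lr = 156.6 kN.
Eq. 1: 1.25(259.3) + 1.4(156.6) + 0.2(151.8) = 324.13 + 219.24 + 30.36 = 573.73
Eq. 2: 1.4(259.3) = 363.02
Eq. 3: 1.2(259.3) + 1.75(156.6) = 311.16 + 274.05 = 585.21
The controlling combination is 3, giving 585.21 kN.

585.21 kN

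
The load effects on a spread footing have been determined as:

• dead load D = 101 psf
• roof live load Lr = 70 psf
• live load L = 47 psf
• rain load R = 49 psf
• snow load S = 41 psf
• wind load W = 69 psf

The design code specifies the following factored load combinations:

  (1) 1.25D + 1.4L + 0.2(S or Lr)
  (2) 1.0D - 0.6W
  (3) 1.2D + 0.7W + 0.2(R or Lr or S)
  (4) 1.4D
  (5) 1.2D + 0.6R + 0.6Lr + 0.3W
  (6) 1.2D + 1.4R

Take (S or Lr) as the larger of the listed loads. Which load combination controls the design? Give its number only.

Combination 5

(S or Lr) → Lr = 70 psf; (R or Lr or S) → Lr = 70 psf.
(1) 1.25(101) + 1.4(47) + 0.2(70) = 126.3 + 65.8 + 14.0 = 206.1
(2) 1.0(101) - 0.6(69) = 101.0 - 41.4 = 59.6
(3) 1.2(101) + 0.7(69) + 0.2(70) = 121.2 + 48.3 + 14.0 = 183.5
(4) 1.4(101) = 141.4
(5) 1.2(101) + 0.6(49) + 0.6(70) + 0.3(69) = 121.2 + 29.4 + 42.0 + 20.7 = 213.3
(6) 1.2(101) + 1.4(49) = 121.2 + 68.6 = 189.8
The largest value is 213.3 psf from combination 5.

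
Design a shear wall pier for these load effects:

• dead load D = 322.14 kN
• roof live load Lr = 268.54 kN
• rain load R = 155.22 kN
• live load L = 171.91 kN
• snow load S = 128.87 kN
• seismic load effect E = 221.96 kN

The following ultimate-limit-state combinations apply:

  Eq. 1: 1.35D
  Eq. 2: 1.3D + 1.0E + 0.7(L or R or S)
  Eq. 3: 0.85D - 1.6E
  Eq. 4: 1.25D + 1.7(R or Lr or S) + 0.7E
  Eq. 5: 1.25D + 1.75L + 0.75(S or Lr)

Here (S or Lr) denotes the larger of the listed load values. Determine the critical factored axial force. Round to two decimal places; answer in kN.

1014.57 kN

(L or R or S) → L = 171.91 kN; (R or Lr or S) → Lr = 268.54 kN; (S or Lr) → Lr = 268.54 kN.
Eq. 1: 1.35(322.14) = 434.89
Eq. 2: 1.3(322.14) + 1.0(221.96) + 0.7(171.91) = 761.08
Eq. 3: 0.85(322.14) - 1.6(221.96) = -81.32
Eq. 4: 1.25(322.14) + 1.7(268.54) + 0.7(221.96) = 1014.57
Eq. 5: 1.25(322.14) + 1.75(171.91) + 0.75(268.54) = 904.92
The controlling combination is 4, giving 1014.57 kN.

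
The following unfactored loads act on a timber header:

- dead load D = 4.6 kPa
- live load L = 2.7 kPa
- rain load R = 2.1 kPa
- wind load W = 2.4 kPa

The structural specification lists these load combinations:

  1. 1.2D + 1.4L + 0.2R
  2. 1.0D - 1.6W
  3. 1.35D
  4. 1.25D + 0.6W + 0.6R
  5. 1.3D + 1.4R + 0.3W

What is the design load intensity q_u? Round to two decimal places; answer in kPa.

1. 1.2(4.6) + 1.4(2.7) + 0.2(2.1) = 5.52 + 3.78 + 0.42 = 9.72
2. 1.0(4.6) - 1.6(2.4) = 4.60 - 3.84 = 0.76
3. 1.35(4.6) = 6.21
4. 1.25(4.6) + 0.6(2.4) + 0.6(2.1) = 5.75 + 1.44 + 1.26 = 8.45
5. 1.3(4.6) + 1.4(2.1) + 0.3(2.4) = 5.98 + 2.94 + 0.72 = 9.64
Combination 1 governs: q_u = 9.72 kPa.

9.72 kPa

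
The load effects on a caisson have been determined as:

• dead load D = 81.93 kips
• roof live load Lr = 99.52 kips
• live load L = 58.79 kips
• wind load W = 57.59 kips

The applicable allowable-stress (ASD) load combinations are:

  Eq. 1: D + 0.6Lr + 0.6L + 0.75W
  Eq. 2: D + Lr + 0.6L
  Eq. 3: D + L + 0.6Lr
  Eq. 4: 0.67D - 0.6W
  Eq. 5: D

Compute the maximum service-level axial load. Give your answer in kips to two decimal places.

Eq. 1: 1.0(81.93) + 0.6(99.52) + 0.6(58.79) + 0.75(57.59) = 220.11
Eq. 2: 1.0(81.93) + 1.0(99.52) + 0.6(58.79) = 81.93 + 99.52 + 35.27 = 216.72
Eq. 3: 1.0(81.93) + 1.0(58.79) + 0.6(99.52) = 81.93 + 58.79 + 59.71 = 200.43
Eq. 4: 0.67(81.93) - 0.6(57.59) = 54.89 - 34.55 = 20.34
Eq. 5: 1.0(81.93) = 81.93
Maximum is from combination 1.

220.11 kips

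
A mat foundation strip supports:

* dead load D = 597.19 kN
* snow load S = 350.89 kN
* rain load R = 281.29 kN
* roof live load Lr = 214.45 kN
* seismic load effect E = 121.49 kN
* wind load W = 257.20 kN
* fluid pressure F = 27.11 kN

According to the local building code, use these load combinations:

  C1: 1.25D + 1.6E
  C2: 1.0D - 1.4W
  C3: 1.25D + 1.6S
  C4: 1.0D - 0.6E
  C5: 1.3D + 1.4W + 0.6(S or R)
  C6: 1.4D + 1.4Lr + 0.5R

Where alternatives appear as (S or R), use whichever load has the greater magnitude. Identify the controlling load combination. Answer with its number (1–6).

(S or R) → S = 350.89 kN.
C1: 1.25(597.19) + 1.6(121.49) = 940.87
C2: 1.0(597.19) - 1.4(257.20) = 237.11
C3: 1.25(597.19) + 1.6(350.89) = 1307.91
C4: 1.0(597.19) - 0.6(121.49) = 524.30
C5: 1.3(597.19) + 1.4(257.20) + 0.6(350.89) = 1346.96
C6: 1.4(597.19) + 1.4(214.45) + 0.5(281.29) = 1276.94
The largest value is 1346.96 kN from combination 5.

Combination 5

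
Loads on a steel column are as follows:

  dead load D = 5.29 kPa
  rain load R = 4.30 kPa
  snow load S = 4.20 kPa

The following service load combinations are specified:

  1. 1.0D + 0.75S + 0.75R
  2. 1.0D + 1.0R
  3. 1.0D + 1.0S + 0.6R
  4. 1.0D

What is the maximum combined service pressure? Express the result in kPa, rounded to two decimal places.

12.07 kPa

1. 1.0(5.29) + 0.75(4.20) + 0.75(4.30) = 5.29 + 3.15 + 3.23 = 11.67
2. 1.0(5.29) + 1.0(4.30) = 5.29 + 4.30 = 9.59
3. 1.0(5.29) + 1.0(4.20) + 0.6(4.30) = 5.29 + 4.20 + 2.58 = 12.07
4. 1.0(5.29) = 5.29
The controlling combination is 3, giving 12.07 kPa.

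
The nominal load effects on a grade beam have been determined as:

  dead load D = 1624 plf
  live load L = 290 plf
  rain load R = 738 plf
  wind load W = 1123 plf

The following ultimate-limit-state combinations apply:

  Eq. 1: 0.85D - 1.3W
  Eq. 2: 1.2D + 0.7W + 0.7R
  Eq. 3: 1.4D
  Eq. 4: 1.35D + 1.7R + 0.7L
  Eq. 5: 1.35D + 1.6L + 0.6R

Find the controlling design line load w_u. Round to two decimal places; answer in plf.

Eq. 1: 0.85(1624) - 1.3(1123) = 1380.40 - 1459.90 = -79.50
Eq. 2: 1.2(1624) + 0.7(1123) + 0.7(738) = 1948.80 + 786.10 + 516.60 = 3251.50
Eq. 3: 1.4(1624) = 2273.60
Eq. 4: 1.35(1624) + 1.7(738) + 0.7(290) = 2192.40 + 1254.60 + 203.00 = 3650.00
Eq. 5: 1.35(1624) + 1.6(290) + 0.6(738) = 2192.40 + 464.00 + 442.80 = 3099.20
The controlling combination is 4, giving 3650.00 plf.

3650.00 plf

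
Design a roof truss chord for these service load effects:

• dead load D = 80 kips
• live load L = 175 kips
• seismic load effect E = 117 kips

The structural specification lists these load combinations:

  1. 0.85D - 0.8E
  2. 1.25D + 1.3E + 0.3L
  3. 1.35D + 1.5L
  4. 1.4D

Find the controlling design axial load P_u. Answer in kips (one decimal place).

1. 0.85(80) - 0.8(117) = 68.0 - 93.6 = -25.6
2. 1.25(80) + 1.3(117) + 0.3(175) = 100.0 + 152.1 + 52.5 = 304.6
3. 1.35(80) + 1.5(175) = 108.0 + 262.5 = 370.5
4. 1.4(80) = 112.0
Combination 3 governs: P_u = 370.5 kips.

370.5 kips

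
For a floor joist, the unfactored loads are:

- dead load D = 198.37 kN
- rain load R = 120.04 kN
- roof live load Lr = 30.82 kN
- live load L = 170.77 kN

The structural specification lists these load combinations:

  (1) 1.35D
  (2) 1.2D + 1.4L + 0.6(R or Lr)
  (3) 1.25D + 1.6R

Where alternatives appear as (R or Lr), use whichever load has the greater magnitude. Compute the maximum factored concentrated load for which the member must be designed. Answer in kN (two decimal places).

549.15 kN

(R or Lr) → R = 120.04 kN.
(1) 1.35(198.37) = 267.80
(2) 1.2(198.37) + 1.4(170.77) + 0.6(120.04) = 549.15
(3) 1.25(198.37) + 1.6(120.04) = 440.03
The controlling combination is 2, giving 549.15 kN.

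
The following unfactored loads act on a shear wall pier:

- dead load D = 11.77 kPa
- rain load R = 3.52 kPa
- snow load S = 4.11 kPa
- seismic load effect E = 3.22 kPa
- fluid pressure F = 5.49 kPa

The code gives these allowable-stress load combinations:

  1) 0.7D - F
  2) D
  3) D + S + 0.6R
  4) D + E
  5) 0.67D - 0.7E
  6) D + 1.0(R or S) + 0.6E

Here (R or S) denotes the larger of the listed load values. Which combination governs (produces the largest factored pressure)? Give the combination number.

Combination 3

(R or S) → S = 4.11 kPa.
1) 0.7(11.77) - 1.0(5.49) = 2.75
2) 1.0(11.77) = 11.77
3) 1.0(11.77) + 1.0(4.11) + 0.6(3.52) = 17.99
4) 1.0(11.77) + 1.0(3.22) = 14.99
5) 0.67(11.77) - 0.7(3.22) = 5.63
6) 1.0(11.77) + 1.0(4.11) + 0.6(3.22) = 17.81
The largest value is 17.99 kPa from combination 3.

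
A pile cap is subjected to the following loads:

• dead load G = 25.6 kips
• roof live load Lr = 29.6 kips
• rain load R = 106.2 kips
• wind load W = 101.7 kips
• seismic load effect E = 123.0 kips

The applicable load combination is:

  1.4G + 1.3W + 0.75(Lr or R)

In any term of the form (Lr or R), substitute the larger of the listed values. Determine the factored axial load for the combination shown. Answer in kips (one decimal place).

247.7 kips

(Lr or R) → R = 106.2 kips.
1.4(25.6) + 1.3(101.7) + 0.75(106.2) = 35.8 + 132.2 + 79.7 = 247.7
P_u = 247.7 kips.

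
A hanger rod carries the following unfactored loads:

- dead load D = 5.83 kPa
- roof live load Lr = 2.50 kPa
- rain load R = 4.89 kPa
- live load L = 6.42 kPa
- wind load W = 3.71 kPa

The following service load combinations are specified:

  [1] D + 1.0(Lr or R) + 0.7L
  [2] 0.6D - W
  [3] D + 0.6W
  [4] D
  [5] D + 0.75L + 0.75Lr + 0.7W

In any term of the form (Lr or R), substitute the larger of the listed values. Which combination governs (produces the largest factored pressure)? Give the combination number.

(Lr or R) → R = 4.89 kPa.
[1] 1.0(5.83) + 1.0(4.89) + 0.7(6.42) = 5.83 + 4.89 + 4.49 = 15.21
[2] 0.6(5.83) - 1.0(3.71) = 3.50 - 3.71 = -0.21
[3] 1.0(5.83) + 0.6(3.71) = 5.83 + 2.23 = 8.06
[4] 1.0(5.83) = 5.83
[5] 1.0(5.83) + 0.75(6.42) + 0.75(2.50) + 0.7(3.71) = 15.12
The largest value is 15.21 kPa from combination 1.

Combination 1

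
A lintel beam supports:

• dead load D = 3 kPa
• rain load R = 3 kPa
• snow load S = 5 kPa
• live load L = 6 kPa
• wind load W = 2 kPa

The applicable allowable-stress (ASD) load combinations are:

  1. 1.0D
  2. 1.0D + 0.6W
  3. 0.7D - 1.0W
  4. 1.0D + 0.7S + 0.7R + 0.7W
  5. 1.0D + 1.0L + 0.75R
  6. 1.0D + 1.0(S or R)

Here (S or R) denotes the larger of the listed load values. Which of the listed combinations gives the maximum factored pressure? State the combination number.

(S or R) → S = 5 kPa.
1. 1.0(3) = 3.00
2. 1.0(3) + 0.6(2) = 3.00 + 1.20 = 4.20
3. 0.7(3) - 1.0(2) = 2.10 - 2.00 = 0.10
4. 1.0(3) + 0.7(5) + 0.7(3) + 0.7(2) = 3.00 + 3.50 + 2.10 + 1.40 = 10.00
5. 1.0(3) + 1.0(6) + 0.75(3) = 3.00 + 6.00 + 2.25 = 11.25
6. 1.0(3) + 1.0(5) = 3.00 + 5.00 = 8.00
The largest value is 11.25 kPa from combination 5.

Combination 5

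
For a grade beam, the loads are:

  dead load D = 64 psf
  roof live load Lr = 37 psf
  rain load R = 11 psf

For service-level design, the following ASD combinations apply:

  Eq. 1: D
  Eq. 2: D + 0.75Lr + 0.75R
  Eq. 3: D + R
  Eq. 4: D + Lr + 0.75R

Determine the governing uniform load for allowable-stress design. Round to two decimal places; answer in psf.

109.25 psf

Eq. 1: 1.0(64) = 64.00
Eq. 2: 1.0(64) + 0.75(37) + 0.75(11) = 64.00 + 27.75 + 8.25 = 100.00
Eq. 3: 1.0(64) + 1.0(11) = 64.00 + 11.00 = 75.00
Eq. 4: 1.0(64) + 1.0(37) + 0.75(11) = 64.00 + 37.00 + 8.25 = 109.25
Maximum is from combination 4.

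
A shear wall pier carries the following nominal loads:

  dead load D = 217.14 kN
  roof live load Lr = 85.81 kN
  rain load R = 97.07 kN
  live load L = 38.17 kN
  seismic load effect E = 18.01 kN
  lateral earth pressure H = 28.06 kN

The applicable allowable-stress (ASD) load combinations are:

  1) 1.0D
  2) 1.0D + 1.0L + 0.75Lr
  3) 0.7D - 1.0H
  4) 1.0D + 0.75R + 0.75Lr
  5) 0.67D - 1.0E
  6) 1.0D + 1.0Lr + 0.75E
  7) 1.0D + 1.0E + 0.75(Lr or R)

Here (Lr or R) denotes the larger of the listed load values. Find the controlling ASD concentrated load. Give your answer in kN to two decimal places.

354.30 kN

(Lr or R) → R = 97.07 kN.
1) 1.0(217.14) = 217.14
2) 1.0(217.14) + 1.0(38.17) + 0.75(85.81) = 217.14 + 38.17 + 64.36 = 319.67
3) 0.7(217.14) - 1.0(28.06) = 152.00 - 28.06 = 123.94
4) 1.0(217.14) + 0.75(97.07) + 0.75(85.81) = 217.14 + 72.80 + 64.36 = 354.30
5) 0.67(217.14) - 1.0(18.01) = 145.48 - 18.01 = 127.47
6) 1.0(217.14) + 1.0(85.81) + 0.75(18.01) = 217.14 + 85.81 + 13.51 = 316.46
7) 1.0(217.14) + 1.0(18.01) + 0.75(97.07) = 217.14 + 18.01 + 72.80 = 307.95
The controlling combination is 4, giving 354.30 kN.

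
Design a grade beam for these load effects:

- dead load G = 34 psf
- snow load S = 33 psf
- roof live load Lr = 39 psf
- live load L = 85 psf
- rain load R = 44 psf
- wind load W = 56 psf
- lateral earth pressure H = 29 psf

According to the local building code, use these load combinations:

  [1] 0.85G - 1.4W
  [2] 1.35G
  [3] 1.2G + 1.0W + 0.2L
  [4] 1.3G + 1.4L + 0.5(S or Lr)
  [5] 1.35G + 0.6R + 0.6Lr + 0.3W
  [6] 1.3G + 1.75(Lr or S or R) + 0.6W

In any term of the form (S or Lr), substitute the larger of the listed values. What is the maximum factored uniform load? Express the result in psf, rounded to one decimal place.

(S or Lr) → Lr = 39 psf; (Lr or S or R) → R = 44 psf.
[1] 0.85(34) - 1.4(56) = 28.9 - 78.4 = -49.5
[2] 1.35(34) = 45.9
[3] 1.2(34) + 1.0(56) + 0.2(85) = 40.8 + 56.0 + 17.0 = 113.8
[4] 1.3(34) + 1.4(85) + 0.5(39) = 44.2 + 119.0 + 19.5 = 182.7
[5] 1.35(34) + 0.6(44) + 0.6(39) + 0.3(56) = 45.9 + 26.4 + 23.4 + 16.8 = 112.5
[6] 1.3(34) + 1.75(44) + 0.6(56) = 44.2 + 77.0 + 33.6 = 154.8
The controlling combination is 4, giving 182.7 psf.

182.7 psf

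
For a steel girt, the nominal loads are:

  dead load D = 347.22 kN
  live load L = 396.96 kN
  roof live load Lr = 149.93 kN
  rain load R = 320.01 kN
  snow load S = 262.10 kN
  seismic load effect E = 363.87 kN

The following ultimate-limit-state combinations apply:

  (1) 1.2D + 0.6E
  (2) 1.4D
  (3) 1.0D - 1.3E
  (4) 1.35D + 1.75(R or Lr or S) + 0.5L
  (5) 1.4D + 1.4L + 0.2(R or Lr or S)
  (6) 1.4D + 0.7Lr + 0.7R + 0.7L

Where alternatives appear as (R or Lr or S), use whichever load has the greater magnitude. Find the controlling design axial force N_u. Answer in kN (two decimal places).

(R or Lr or S) → R = 320.01 kN.
(1) 1.2(347.22) + 0.6(363.87) = 634.99
(2) 1.4(347.22) = 486.11
(3) 1.0(347.22) - 1.3(363.87) = 347.22 - 473.03 = -125.81
(4) 1.35(347.22) + 1.75(320.01) + 0.5(396.96) = 1227.24
(5) 1.4(347.22) + 1.4(396.96) + 0.2(320.01) = 486.11 + 555.74 + 64.00 = 1105.85
(6) 1.4(347.22) + 0.7(149.93) + 0.7(320.01) + 0.7(396.96) = 486.11 + 104.95 + 224.01 + 277.87 = 1092.94
Combination 4 governs: N_u = 1227.24 kN.

1227.24 kN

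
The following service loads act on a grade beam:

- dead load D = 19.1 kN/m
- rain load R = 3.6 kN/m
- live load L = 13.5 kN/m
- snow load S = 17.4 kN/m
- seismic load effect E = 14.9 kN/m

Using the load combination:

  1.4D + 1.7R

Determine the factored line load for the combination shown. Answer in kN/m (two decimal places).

1.4(19.1) + 1.7(3.6) = 26.74 + 6.12 = 32.86
w_u = 32.86 kN/m.

32.86 kN/m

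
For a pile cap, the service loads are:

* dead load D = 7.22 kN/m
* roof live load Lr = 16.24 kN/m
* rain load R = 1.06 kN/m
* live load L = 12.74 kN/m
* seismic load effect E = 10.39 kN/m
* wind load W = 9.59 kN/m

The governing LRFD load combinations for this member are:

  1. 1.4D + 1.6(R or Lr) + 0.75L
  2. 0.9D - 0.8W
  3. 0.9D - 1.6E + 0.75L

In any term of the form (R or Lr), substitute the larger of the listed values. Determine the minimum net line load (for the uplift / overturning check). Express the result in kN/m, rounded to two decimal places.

-1.17 kN/m

(R or Lr) → Lr = 16.24 kN/m.
1. 1.4(7.22) + 1.6(16.24) + 0.75(12.74) = 45.65
2. 0.9(7.22) - 0.8(9.59) = -1.17
3. 0.9(7.22) - 1.6(10.39) + 0.75(12.74) = -0.57
Combination 2 gives the minimum: -1.17 kN/m.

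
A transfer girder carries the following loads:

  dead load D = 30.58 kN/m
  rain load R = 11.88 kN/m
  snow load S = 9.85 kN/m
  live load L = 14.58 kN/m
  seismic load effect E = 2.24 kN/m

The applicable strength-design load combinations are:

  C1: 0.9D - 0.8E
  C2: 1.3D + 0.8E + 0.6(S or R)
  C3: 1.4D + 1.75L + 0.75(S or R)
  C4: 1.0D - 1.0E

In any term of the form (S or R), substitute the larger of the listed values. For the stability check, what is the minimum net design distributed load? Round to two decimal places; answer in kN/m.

25.73 kN/m

(S or R) → R = 11.88 kN/m.
C1: 0.9(30.58) - 0.8(2.24) = 27.52 - 1.79 = 25.73
C2: 1.3(30.58) + 0.8(2.24) + 0.6(11.88) = 39.75 + 1.79 + 7.13 = 48.67
C3: 1.4(30.58) + 1.75(14.58) + 0.75(11.88) = 42.81 + 25.52 + 8.91 = 77.24
C4: 1.0(30.58) - 1.0(2.24) = 30.58 - 2.24 = 28.34
Combination 1 gives the minimum: 25.73 kN/m.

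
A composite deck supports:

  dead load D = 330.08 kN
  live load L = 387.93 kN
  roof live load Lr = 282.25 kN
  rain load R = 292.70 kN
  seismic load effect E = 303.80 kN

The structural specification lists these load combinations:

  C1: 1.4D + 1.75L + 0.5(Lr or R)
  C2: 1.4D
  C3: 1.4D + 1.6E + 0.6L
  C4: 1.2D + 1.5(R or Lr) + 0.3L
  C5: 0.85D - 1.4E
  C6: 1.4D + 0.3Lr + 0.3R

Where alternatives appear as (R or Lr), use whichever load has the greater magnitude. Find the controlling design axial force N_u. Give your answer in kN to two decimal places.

1287.34 kN

(Lr or R) → R = 292.70 kN; (R or Lr) → R = 292.70 kN.
C1: 1.4(330.08) + 1.75(387.93) + 0.5(292.70) = 462.11 + 678.88 + 146.35 = 1287.34
C2: 1.4(330.08) = 462.11
C3: 1.4(330.08) + 1.6(303.80) + 0.6(387.93) = 462.11 + 486.08 + 232.76 = 1180.95
C4: 1.2(330.08) + 1.5(292.70) + 0.3(387.93) = 396.10 + 439.05 + 116.38 = 951.53
C5: 0.85(330.08) - 1.4(303.80) = 280.57 - 425.32 = -144.75
C6: 1.4(330.08) + 0.3(282.25) + 0.3(292.70) = 462.11 + 84.68 + 87.81 = 634.60
Maximum is from combination 1.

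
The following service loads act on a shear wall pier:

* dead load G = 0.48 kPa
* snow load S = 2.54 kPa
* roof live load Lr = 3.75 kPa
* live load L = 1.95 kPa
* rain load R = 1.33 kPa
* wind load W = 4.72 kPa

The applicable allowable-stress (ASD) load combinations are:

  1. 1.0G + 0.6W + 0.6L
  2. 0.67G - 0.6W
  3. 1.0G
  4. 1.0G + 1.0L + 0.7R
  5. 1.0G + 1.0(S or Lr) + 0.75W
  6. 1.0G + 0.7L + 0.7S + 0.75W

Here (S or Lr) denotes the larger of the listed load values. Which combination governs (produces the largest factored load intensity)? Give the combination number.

Combination 5

(S or Lr) → Lr = 3.75 kPa.
1. 1.0(0.48) + 0.6(4.72) + 0.6(1.95) = 0.48 + 2.83 + 1.17 = 4.48
2. 0.67(0.48) - 0.6(4.72) = 0.32 - 2.83 = -2.51
3. 1.0(0.48) = 0.48
4. 1.0(0.48) + 1.0(1.95) + 0.7(1.33) = 0.48 + 1.95 + 0.93 = 3.36
5. 1.0(0.48) + 1.0(3.75) + 0.75(4.72) = 0.48 + 3.75 + 3.54 = 7.77
6. 1.0(0.48) + 0.7(1.95) + 0.7(2.54) + 0.75(4.72) = 7.16
The largest value is 7.77 kPa from combination 5.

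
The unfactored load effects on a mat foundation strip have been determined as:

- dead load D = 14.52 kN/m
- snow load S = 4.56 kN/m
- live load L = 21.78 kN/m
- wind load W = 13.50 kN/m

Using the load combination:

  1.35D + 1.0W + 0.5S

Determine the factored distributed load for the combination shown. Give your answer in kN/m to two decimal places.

35.38 kN/m

1.35(14.52) + 1.0(13.50) + 0.5(4.56) = 19.60 + 13.50 + 2.28 = 35.38
w_u = 35.38 kN/m.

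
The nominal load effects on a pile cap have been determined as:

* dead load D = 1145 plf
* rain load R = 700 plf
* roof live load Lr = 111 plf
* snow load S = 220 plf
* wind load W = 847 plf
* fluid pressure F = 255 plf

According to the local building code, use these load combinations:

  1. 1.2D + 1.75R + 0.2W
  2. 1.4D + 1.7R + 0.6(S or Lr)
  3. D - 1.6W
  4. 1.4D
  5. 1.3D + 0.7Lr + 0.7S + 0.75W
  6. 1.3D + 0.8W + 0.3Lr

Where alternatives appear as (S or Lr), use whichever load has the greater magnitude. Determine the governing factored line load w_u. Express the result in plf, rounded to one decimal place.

(S or Lr) → S = 220 plf.
1. 1.2(1145) + 1.75(700) + 0.2(847) = 1374.0 + 1225.0 + 169.4 = 2768.4
2. 1.4(1145) + 1.7(700) + 0.6(220) = 1603.0 + 1190.0 + 132.0 = 2925.0
3. 1.0(1145) - 1.6(847) = 1145.0 - 1355.2 = -210.2
4. 1.4(1145) = 1603.0
5. 1.3(1145) + 0.7(111) + 0.7(220) + 0.75(847) = 1488.5 + 77.7 + 154.0 + 635.3 = 2355.5
6. 1.3(1145) + 0.8(847) + 0.3(111) = 1488.5 + 677.6 + 33.3 = 2199.4
The controlling combination is 2, giving 2925.0 plf.

2925.0 plf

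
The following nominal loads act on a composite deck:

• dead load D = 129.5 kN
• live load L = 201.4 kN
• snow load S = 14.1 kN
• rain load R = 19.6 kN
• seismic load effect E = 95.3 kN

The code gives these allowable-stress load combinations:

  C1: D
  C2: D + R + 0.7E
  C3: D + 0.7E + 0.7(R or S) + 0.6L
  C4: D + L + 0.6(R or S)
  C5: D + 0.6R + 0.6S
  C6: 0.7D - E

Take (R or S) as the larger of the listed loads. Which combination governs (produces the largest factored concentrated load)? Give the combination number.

(R or S) → R = 19.6 kN.
C1: 1.0(129.5) = 129.50
C2: 1.0(129.5) + 1.0(19.6) + 0.7(95.3) = 215.81
C3: 1.0(129.5) + 0.7(95.3) + 0.7(19.6) + 0.6(201.4) = 330.77
C4: 1.0(129.5) + 1.0(201.4) + 0.6(19.6) = 342.66
C5: 1.0(129.5) + 0.6(19.6) + 0.6(14.1) = 149.72
C6: 0.7(129.5) - 1.0(95.3) = -4.65
The largest value is 342.66 kN from combination 4.

Combination 4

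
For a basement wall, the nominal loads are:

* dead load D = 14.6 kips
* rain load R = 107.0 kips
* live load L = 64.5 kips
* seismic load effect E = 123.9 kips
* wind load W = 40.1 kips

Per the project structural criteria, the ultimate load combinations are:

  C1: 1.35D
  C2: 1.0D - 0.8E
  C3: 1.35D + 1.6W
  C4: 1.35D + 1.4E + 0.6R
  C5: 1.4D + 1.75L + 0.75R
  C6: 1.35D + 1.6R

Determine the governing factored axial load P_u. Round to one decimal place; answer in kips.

C1: 1.35(14.6) = 19.7
C2: 1.0(14.6) - 0.8(123.9) = 14.6 - 99.1 = -84.5
C3: 1.35(14.6) + 1.6(40.1) = 19.7 + 64.2 = 83.9
C4: 1.35(14.6) + 1.4(123.9) + 0.6(107.0) = 19.7 + 173.5 + 64.2 = 257.4
C5: 1.4(14.6) + 1.75(64.5) + 0.75(107.0) = 20.4 + 112.9 + 80.3 = 213.6
C6: 1.35(14.6) + 1.6(107.0) = 19.7 + 171.2 = 190.9
Maximum is from combination 4.

257.4 kips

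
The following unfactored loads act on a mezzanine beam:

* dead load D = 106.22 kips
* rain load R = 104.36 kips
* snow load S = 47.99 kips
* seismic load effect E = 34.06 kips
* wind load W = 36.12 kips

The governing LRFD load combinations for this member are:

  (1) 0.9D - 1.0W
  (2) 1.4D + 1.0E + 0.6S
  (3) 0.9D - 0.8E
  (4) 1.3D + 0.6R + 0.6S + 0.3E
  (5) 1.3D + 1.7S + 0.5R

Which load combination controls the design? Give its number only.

Combination 5

(1) 0.9(106.22) - 1.0(36.12) = 95.60 - 36.12 = 59.48
(2) 1.4(106.22) + 1.0(34.06) + 0.6(47.99) = 148.71 + 34.06 + 28.79 = 211.56
(3) 0.9(106.22) - 0.8(34.06) = 95.60 - 27.25 = 68.35
(4) 1.3(106.22) + 0.6(104.36) + 0.6(47.99) + 0.3(34.06) = 239.71
(5) 1.3(106.22) + 1.7(47.99) + 0.5(104.36) = 138.09 + 81.58 + 52.18 = 271.85
The largest value is 271.85 kips from combination 5.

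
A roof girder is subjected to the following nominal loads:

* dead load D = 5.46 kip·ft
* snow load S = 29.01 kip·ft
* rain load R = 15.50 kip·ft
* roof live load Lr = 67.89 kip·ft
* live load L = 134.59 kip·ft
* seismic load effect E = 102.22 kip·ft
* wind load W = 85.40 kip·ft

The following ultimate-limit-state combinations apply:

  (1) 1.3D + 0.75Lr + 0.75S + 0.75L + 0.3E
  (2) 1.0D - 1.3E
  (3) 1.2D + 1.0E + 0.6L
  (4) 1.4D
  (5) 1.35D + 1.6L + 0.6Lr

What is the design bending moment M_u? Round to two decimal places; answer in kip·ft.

(1) 1.3(5.46) + 0.75(67.89) + 0.75(29.01) + 0.75(134.59) + 0.3(102.22) = 211.38
(2) 1.0(5.46) - 1.3(102.22) = 5.46 - 132.89 = -127.43
(3) 1.2(5.46) + 1.0(102.22) + 0.6(134.59) = 189.53
(4) 1.4(5.46) = 7.64
(5) 1.35(5.46) + 1.6(134.59) + 0.6(67.89) = 263.45
Combination 5 governs: M_u = 263.45 kip·ft.

263.45 kip·ft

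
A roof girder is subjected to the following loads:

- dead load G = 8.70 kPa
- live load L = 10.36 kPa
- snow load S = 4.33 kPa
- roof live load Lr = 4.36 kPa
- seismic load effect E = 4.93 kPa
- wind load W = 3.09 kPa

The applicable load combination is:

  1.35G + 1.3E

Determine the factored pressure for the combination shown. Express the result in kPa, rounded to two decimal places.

18.15 kPa

1.35(8.70) + 1.3(4.93) = 18.15
p_u = 18.15 kPa.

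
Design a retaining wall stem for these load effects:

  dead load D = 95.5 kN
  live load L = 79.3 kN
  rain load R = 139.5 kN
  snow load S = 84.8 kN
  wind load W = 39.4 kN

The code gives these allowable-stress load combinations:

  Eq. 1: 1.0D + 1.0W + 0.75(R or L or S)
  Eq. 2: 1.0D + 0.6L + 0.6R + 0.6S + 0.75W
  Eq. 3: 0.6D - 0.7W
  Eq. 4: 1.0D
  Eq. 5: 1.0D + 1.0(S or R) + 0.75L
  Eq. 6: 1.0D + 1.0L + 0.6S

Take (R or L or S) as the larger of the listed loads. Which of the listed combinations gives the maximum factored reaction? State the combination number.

(R or L or S) → R = 139.5 kN; (S or R) → R = 139.5 kN.
Eq. 1: 1.0(95.5) + 1.0(39.4) + 0.75(139.5) = 239.5
Eq. 2: 1.0(95.5) + 0.6(79.3) + 0.6(139.5) + 0.6(84.8) + 0.75(39.4) = 307.2
Eq. 3: 0.6(95.5) - 0.7(39.4) = 29.7
Eq. 4: 1.0(95.5) = 95.5
Eq. 5: 1.0(95.5) + 1.0(139.5) + 0.75(79.3) = 294.5
Eq. 6: 1.0(95.5) + 1.0(79.3) + 0.6(84.8) = 225.7
The largest value is 307.2 kN from combination 2.

Combination 2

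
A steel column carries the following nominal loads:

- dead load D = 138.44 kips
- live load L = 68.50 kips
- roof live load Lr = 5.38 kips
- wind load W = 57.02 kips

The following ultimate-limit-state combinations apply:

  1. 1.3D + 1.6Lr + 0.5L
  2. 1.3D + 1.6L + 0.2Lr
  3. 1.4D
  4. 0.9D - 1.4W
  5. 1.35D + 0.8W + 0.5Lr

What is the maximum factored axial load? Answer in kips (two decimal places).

290.65 kips

1. 1.3(138.44) + 1.6(5.38) + 0.5(68.50) = 179.97 + 8.61 + 34.25 = 222.83
2. 1.3(138.44) + 1.6(68.50) + 0.2(5.38) = 179.97 + 109.60 + 1.08 = 290.65
3. 1.4(138.44) = 193.82
4. 0.9(138.44) - 1.4(57.02) = 124.60 - 79.83 = 44.77
5. 1.35(138.44) + 0.8(57.02) + 0.5(5.38) = 186.89 + 45.62 + 2.69 = 235.20
Combination 2 governs: P_u = 290.65 kips.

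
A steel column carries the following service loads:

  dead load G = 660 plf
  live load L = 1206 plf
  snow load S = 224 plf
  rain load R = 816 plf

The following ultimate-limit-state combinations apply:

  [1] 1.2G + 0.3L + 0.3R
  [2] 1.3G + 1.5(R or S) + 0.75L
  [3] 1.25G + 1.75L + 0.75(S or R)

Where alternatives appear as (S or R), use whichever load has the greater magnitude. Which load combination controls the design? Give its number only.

Combination 3

(R or S) → R = 816 plf; (S or R) → R = 816 plf.
[1] 1.2(660) + 0.3(1206) + 0.3(816) = 1398.60
[2] 1.3(660) + 1.5(816) + 0.75(1206) = 2986.50
[3] 1.25(660) + 1.75(1206) + 0.75(816) = 3547.50
The largest value is 3547.50 plf from combination 3.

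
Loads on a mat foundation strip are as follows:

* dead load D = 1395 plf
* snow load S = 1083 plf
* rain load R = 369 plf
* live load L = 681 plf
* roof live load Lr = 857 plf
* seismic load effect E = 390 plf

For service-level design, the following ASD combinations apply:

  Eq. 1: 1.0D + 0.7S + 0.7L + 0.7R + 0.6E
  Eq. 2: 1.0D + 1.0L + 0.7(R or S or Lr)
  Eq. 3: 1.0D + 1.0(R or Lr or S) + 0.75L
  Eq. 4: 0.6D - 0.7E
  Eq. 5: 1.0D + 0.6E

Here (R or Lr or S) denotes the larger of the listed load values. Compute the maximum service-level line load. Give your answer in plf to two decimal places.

3122.10 plf

(R or S or Lr) → S = 1083 plf; (R or Lr or S) → S = 1083 plf.
Eq. 1: 1.0(1395) + 0.7(1083) + 0.7(681) + 0.7(369) + 0.6(390) = 3122.10
Eq. 2: 1.0(1395) + 1.0(681) + 0.7(1083) = 2834.10
Eq. 3: 1.0(1395) + 1.0(1083) + 0.75(681) = 2988.75
Eq. 4: 0.6(1395) - 0.7(390) = 564.00
Eq. 5: 1.0(1395) + 0.6(390) = 1629.00
Combination 1 governs: w = 3122.10 plf.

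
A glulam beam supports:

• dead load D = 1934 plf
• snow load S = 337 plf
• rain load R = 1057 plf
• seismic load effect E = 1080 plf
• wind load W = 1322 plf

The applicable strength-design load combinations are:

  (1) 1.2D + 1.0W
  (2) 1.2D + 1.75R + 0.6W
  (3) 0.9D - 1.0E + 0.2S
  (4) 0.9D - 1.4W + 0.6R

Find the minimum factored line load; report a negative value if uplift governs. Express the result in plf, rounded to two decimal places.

524.00 plf

(1) 1.2(1934) + 1.0(1322) = 3642.80
(2) 1.2(1934) + 1.75(1057) + 0.6(1322) = 4963.75
(3) 0.9(1934) - 1.0(1080) + 0.2(337) = 728.00
(4) 0.9(1934) - 1.4(1322) + 0.6(1057) = 524.00
Combination 4 gives the minimum: 524.00 plf.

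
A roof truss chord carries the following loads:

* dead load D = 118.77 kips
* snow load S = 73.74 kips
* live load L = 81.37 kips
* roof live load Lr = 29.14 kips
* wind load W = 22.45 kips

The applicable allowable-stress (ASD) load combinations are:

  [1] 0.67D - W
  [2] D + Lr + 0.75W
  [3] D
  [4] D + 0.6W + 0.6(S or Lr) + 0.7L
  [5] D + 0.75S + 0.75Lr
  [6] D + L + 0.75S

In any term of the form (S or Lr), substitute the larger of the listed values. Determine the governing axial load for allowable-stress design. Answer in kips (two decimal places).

(S or Lr) → S = 73.74 kips.
[1] 0.67(118.77) - 1.0(22.45) = 79.58 - 22.45 = 57.13
[2] 1.0(118.77) + 1.0(29.14) + 0.75(22.45) = 118.77 + 29.14 + 16.84 = 164.75
[3] 1.0(118.77) = 118.77
[4] 1.0(118.77) + 0.6(22.45) + 0.6(73.74) + 0.7(81.37) = 118.77 + 13.47 + 44.24 + 56.96 = 233.44
[5] 1.0(118.77) + 0.75(73.74) + 0.75(29.14) = 195.93
[6] 1.0(118.77) + 1.0(81.37) + 0.75(73.74) = 118.77 + 81.37 + 55.31 = 255.45
The controlling combination is 6, giving 255.45 kips.

255.45 kips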